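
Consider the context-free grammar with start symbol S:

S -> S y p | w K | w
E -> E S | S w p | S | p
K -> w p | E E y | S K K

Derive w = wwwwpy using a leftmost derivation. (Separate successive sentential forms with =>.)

S => wK => wEEy => wESEy => wESSEy => wSSSEy => wwSSEy => wwwSEy => wwwwEy => wwwwpy

S => wK   [S -> w K]
wK => wEEy   [K -> E E y]
wEEy => wESEy   [E -> E S]
wESEy => wESSEy   [E -> E S]
wESSEy => wSSSEy   [E -> S]
wSSSEy => wwSSEy   [S -> w]
wwSSEy => wwwSEy   [S -> w]
wwwSEy => wwwwEy   [S -> w]
wwwwEy => wwwwpy   [E -> p]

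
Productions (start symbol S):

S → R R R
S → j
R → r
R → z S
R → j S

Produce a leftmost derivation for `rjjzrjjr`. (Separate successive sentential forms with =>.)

S => RRR   [S → R R R]
RRR => rRR   [R → r]
rRR => rjSR   [R → j S]
rjSR => rjjR   [S → j]
rjjR => rjjzS   [R → z S]
rjjzS => rjjzRRR   [S → R R R]
rjjzRRR => rjjzrRR   [R → r]
rjjzrRR => rjjzrjSR   [R → j S]
rjjzrjSR => rjjzrjjR   [S → j]
rjjzrjjR => rjjzrjjr   [R → r]

S => RRR => rRR => rjSR => rjjR => rjjzS => rjjzRRR => rjjzrRR => rjjzrjSR => rjjzrjjR => rjjzrjjr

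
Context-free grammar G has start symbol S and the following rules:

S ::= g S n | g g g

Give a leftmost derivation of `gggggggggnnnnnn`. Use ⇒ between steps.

S ⇒ gSn   [S ::= g S n]
gSn ⇒ ggSnn   [S ::= g S n]
ggSnn ⇒ gggSnnn   [S ::= g S n]
gggSnnn ⇒ ggggSnnnn   [S ::= g S n]
ggggSnnnn ⇒ gggggSnnnnn   [S ::= g S n]
gggggSnnnnn ⇒ ggggggSnnnnnn   [S ::= g S n]
ggggggSnnnnnn ⇒ gggggggggnnnnnn   [S ::= g g g]

S⇒gSn⇒ggSnn⇒gggSnnn⇒ggggSnnnn⇒gggggSnnnnn⇒ggggggSnnnnnn⇒gggggggggnnnnnn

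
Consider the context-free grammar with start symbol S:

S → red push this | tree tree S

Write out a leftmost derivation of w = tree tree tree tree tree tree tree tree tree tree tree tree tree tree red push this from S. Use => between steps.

S => tree tree S => tree tree tree tree S => tree tree tree tree tree tree S => tree tree tree tree tree tree tree tree S => tree tree tree tree tree tree tree tree tree tree S => tree tree tree tree tree tree tree tree tree tree tree tree S => tree tree tree tree tree tree tree tree tree tree tree tree tree tree S => tree tree tree tree tree tree tree tree tree tree tree tree tree tree red push this

S => tree tree S   [S → tree tree S]
tree tree S => tree tree tree tree S   [S → tree tree S]
tree tree tree tree S => tree tree tree tree tree tree S   [S → tree tree S]
tree tree tree tree tree tree S => tree tree tree tree tree tree tree tree S   [S → tree tree S]
tree tree tree tree tree tree tree tree S => tree tree tree tree tree tree tree tree tree tree S   [S → tree tree S]
tree tree tree tree tree tree tree tree tree tree S => tree tree tree tree tree tree tree tree tree tree tree tree S   [S → tree tree S]
tree tree tree tree tree tree tree tree tree tree tree tree S => tree tree tree tree tree tree tree tree tree tree tree tree tree tree S   [S → tree tree S]
tree tree tree tree tree tree tree tree tree tree tree tree tree tree S => tree tree tree tree tree tree tree tree tree tree tree tree tree tree red push this   [S → red push this]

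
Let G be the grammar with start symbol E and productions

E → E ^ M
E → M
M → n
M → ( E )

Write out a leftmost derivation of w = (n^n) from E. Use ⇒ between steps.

E ⇒ M ⇒ (E) ⇒ (E^M) ⇒ (M^M) ⇒ (n^M) ⇒ (n^n)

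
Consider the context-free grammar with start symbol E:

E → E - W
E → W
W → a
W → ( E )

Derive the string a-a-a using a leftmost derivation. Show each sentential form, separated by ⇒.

E ⇒ E-W   [E → E - W]
E-W ⇒ E-W-W   [E → E - W]
E-W-W ⇒ W-W-W   [E → W]
W-W-W ⇒ a-W-W   [W → a]
a-W-W ⇒ a-a-W   [W → a]
a-a-W ⇒ a-a-a   [W → a]

E⇒E-W⇒E-W-W⇒W-W-W⇒a-W-W⇒a-a-W⇒a-a-a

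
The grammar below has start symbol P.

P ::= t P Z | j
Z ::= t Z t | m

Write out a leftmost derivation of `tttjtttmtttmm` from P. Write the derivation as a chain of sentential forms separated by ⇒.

P ⇒ tPZ   [P ::= t P Z]
tPZ ⇒ ttPZZ   [P ::= t P Z]
ttPZZ ⇒ tttPZZZ   [P ::= t P Z]
tttPZZZ ⇒ tttjZZZ   [P ::= j]
tttjZZZ ⇒ tttjtZtZZ   [Z ::= t Z t]
tttjtZtZZ ⇒ tttjttZttZZ   [Z ::= t Z t]
tttjttZttZZ ⇒ tttjtttZtttZZ   [Z ::= t Z t]
tttjtttZtttZZ ⇒ tttjtttmtttZZ   [Z ::= m]
tttjtttmtttZZ ⇒ tttjtttmtttmZ   [Z ::= m]
tttjtttmtttmZ ⇒ tttjtttmtttmm   [Z ::= m]

P ⇒ tPZ ⇒ ttPZZ ⇒ tttPZZZ ⇒ tttjZZZ ⇒ tttjtZtZZ ⇒ tttjttZttZZ ⇒ tttjtttZtttZZ ⇒ tttjtttmtttZZ ⇒ tttjtttmtttmZ ⇒ tttjtttmtttmm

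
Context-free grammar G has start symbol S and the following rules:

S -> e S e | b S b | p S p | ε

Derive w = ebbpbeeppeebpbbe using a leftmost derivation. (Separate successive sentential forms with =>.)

S=>eSe=>ebSbe=>ebbSbbe=>ebbpSpbbe=>ebbpbSbpbbe=>ebbpbeSebpbbe=>ebbpbeeSeebpbbe=>ebbpbeepSpeebpbbe=>ebbpbeeppeebpbbe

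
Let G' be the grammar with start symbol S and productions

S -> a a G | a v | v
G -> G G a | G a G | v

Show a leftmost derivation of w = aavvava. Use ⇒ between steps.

S ⇒ aaG ⇒ aaGGa ⇒ aaGGaGa ⇒ aavGaGa ⇒ aavvaGa ⇒ aavvava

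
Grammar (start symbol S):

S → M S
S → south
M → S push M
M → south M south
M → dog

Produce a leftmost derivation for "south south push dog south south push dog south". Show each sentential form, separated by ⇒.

S ⇒ M S ⇒ S push M S ⇒ M S push M S ⇒ south M south S push M S ⇒ south S push M south S push M S ⇒ south south push M south S push M S ⇒ south south push dog south S push M S ⇒ south south push dog south south push M S ⇒ south south push dog south south push dog S ⇒ south south push dog south south push dog south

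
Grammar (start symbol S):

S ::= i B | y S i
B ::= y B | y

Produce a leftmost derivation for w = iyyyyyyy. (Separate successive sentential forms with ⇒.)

S ⇒ iB ⇒ iyB ⇒ iyyB ⇒ iyyyB ⇒ iyyyyB ⇒ iyyyyyB ⇒ iyyyyyyB ⇒ iyyyyyyy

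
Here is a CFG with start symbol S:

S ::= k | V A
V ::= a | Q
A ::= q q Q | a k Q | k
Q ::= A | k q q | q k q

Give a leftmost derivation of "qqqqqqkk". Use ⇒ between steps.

S⇒VA⇒QA⇒AA⇒qqQA⇒qqAA⇒qqqqQA⇒qqqqAA⇒qqqqqqQA⇒qqqqqqAA⇒qqqqqqkA⇒qqqqqqkk

S ⇒ VA   [S ::= V A]
VA ⇒ QA   [V ::= Q]
QA ⇒ AA   [Q ::= A]
AA ⇒ qqQA   [A ::= q q Q]
qqQA ⇒ qqAA   [Q ::= A]
qqAA ⇒ qqqqQA   [A ::= q q Q]
qqqqQA ⇒ qqqqAA   [Q ::= A]
qqqqAA ⇒ qqqqqqQA   [A ::= q q Q]
qqqqqqQA ⇒ qqqqqqAA   [Q ::= A]
qqqqqqAA ⇒ qqqqqqkA   [A ::= k]
qqqqqqkA ⇒ qqqqqqkk   [A ::= k]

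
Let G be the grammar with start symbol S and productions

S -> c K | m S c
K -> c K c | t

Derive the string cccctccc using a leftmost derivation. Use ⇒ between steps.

S ⇒ cK   [S -> c K]
cK ⇒ ccKc   [K -> c K c]
ccKc ⇒ cccKcc   [K -> c K c]
cccKcc ⇒ ccccKccc   [K -> c K c]
ccccKccc ⇒ cccctccc   [K -> t]

S ⇒ cK ⇒ ccKc ⇒ cccKcc ⇒ ccccKccc ⇒ cccctccc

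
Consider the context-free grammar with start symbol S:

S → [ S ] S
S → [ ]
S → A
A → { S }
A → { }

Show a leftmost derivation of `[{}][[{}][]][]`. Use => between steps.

S => [S]S => [A]S => [{}]S => [{}][S]S => [{}][[S]S]S => [{}][[A]S]S => [{}][[{}]S]S => [{}][[{}][]]S => [{}][[{}][]][]

S => [S]S   [S → [ S ] S]
[S]S => [A]S   [S → A]
[A]S => [{}]S   [A → { }]
[{}]S => [{}][S]S   [S → [ S ] S]
[{}][S]S => [{}][[S]S]S   [S → [ S ] S]
[{}][[S]S]S => [{}][[A]S]S   [S → A]
[{}][[A]S]S => [{}][[{}]S]S   [A → { }]
[{}][[{}]S]S => [{}][[{}][]]S   [S → [ ]]
[{}][[{}][]]S => [{}][[{}][]][]   [S → [ ]]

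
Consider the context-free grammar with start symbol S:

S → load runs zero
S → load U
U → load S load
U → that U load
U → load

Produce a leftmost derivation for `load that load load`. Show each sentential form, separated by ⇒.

S ⇒ load U ⇒ load that U load ⇒ load that load load

S ⇒ load U   [S → load U]
load U ⇒ load that U load   [U → that U load]
load that U load ⇒ load that load load   [U → load]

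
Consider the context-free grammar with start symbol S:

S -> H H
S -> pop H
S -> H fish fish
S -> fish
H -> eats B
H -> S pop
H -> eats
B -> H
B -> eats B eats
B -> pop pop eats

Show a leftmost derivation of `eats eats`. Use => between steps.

S => H H => eats H => eats eats

S => H H   [S -> H H]
H H => eats H   [H -> eats]
eats H => eats eats   [H -> eats]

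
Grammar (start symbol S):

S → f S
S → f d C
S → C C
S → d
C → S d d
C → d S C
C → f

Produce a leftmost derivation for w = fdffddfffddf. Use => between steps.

S => fS   [S → f S]
fS => fCC   [S → C C]
fCC => fSddC   [C → S d d]
fSddC => fCCddC   [S → C C]
fCCddC => fdSCCddC   [C → d S C]
fdSCCddC => fdCCCCddC   [S → C C]
fdCCCCddC => fdSddCCCddC   [C → S d d]
fdSddCCCddC => fdCCddCCCddC   [S → C C]
fdCCddCCCddC => fdfCddCCCddC   [C → f]
fdfCddCCCddC => fdffddCCCddC   [C → f]
fdffddCCCddC => fdffddfCCddC   [C → f]
fdffddfCCddC => fdffddffCddC   [C → f]
fdffddffCddC => fdffddfffddC   [C → f]
fdffddfffddC => fdffddfffddf   [C → f]

S=>fS=>fCC=>fSddC=>fCCddC=>fdSCCddC=>fdCCCCddC=>fdSddCCCddC=>fdCCddCCCddC=>fdfCddCCCddC=>fdffddCCCddC=>fdffddfCCddC=>fdffddffCddC=>fdffddfffddC=>fdffddfffddf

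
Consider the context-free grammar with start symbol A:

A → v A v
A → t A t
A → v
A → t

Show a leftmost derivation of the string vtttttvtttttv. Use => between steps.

A => vAv   [A → v A v]
vAv => vtAtv   [A → t A t]
vtAtv => vttAttv   [A → t A t]
vttAttv => vtttAtttv   [A → t A t]
vtttAtttv => vttttAttttv   [A → t A t]
vttttAttttv => vtttttAtttttv   [A → t A t]
vtttttAtttttv => vtttttvtttttv   [A → v]

A=>vAv=>vtAtv=>vttAttv=>vtttAtttv=>vttttAttttv=>vtttttAtttttv=>vtttttvtttttv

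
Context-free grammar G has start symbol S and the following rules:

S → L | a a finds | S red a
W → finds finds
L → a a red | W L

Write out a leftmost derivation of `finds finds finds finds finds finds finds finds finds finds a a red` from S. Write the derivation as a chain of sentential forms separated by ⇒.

S ⇒ L ⇒ W L ⇒ finds finds L ⇒ finds finds W L ⇒ finds finds finds finds L ⇒ finds finds finds finds W L ⇒ finds finds finds finds finds finds L ⇒ finds finds finds finds finds finds W L ⇒ finds finds finds finds finds finds finds finds L ⇒ finds finds finds finds finds finds finds finds W L ⇒ finds finds finds finds finds finds finds finds finds finds L ⇒ finds finds finds finds finds finds finds finds finds finds a a red

S ⇒ L   [S → L]
L ⇒ W L   [L → W L]
W L ⇒ finds finds L   [W → finds finds]
finds finds L ⇒ finds finds W L   [L → W L]
finds finds W L ⇒ finds finds finds finds L   [W → finds finds]
finds finds finds finds L ⇒ finds finds finds finds W L   [L → W L]
finds finds finds finds W L ⇒ finds finds finds finds finds finds L   [W → finds finds]
finds finds finds finds finds finds L ⇒ finds finds finds finds finds finds W L   [L → W L]
finds finds finds finds finds finds W L ⇒ finds finds finds finds finds finds finds finds L   [W → finds finds]
finds finds finds finds finds finds finds finds L ⇒ finds finds finds finds finds finds finds finds W L   [L → W L]
finds finds finds finds finds finds finds finds W L ⇒ finds finds finds finds finds finds finds finds finds finds L   [W → finds finds]
finds finds finds finds finds finds finds finds finds finds L ⇒ finds finds finds finds finds finds finds finds finds finds a a red   [L → a a red]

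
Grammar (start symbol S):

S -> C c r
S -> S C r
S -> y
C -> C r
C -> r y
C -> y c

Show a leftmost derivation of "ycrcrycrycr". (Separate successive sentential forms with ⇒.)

S ⇒ SCr   [S -> S C r]
SCr ⇒ SCrCr   [S -> S C r]
SCrCr ⇒ CcrCrCr   [S -> C c r]
CcrCrCr ⇒ CrcrCrCr   [C -> C r]
CrcrCrCr ⇒ ycrcrCrCr   [C -> y c]
ycrcrCrCr ⇒ ycrcrycrCr   [C -> y c]
ycrcrycrCr ⇒ ycrcrycrycr   [C -> y c]

S ⇒ SCr ⇒ SCrCr ⇒ CcrCrCr ⇒ CrcrCrCr ⇒ ycrcrCrCr ⇒ ycrcrycrCr ⇒ ycrcrycrycr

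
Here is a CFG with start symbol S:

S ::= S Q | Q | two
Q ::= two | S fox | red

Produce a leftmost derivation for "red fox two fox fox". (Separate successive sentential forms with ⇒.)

S ⇒ Q ⇒ S fox ⇒ S Q fox ⇒ Q Q fox ⇒ S fox Q fox ⇒ Q fox Q fox ⇒ red fox Q fox ⇒ red fox S fox fox ⇒ red fox two fox fox

S ⇒ Q   [S ::= Q]
Q ⇒ S fox   [Q ::= S fox]
S fox ⇒ S Q fox   [S ::= S Q]
S Q fox ⇒ Q Q fox   [S ::= Q]
Q Q fox ⇒ S fox Q fox   [Q ::= S fox]
S fox Q fox ⇒ Q fox Q fox   [S ::= Q]
Q fox Q fox ⇒ red fox Q fox   [Q ::= red]
red fox Q fox ⇒ red fox S fox fox   [Q ::= S fox]
red fox S fox fox ⇒ red fox two fox fox   [S ::= two]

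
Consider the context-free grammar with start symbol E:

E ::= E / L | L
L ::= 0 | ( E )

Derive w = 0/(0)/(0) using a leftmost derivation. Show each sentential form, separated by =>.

E => E/L => E/L/L => L/L/L => 0/L/L => 0/(E)/L => 0/(L)/L => 0/(0)/L => 0/(0)/(E) => 0/(0)/(L) => 0/(0)/(0)

E => E/L   [E ::= E / L]
E/L => E/L/L   [E ::= E / L]
E/L/L => L/L/L   [E ::= L]
L/L/L => 0/L/L   [L ::= 0]
0/L/L => 0/(E)/L   [L ::= ( E )]
0/(E)/L => 0/(L)/L   [E ::= L]
0/(L)/L => 0/(0)/L   [L ::= 0]
0/(0)/L => 0/(0)/(E)   [L ::= ( E )]
0/(0)/(E) => 0/(0)/(L)   [E ::= L]
0/(0)/(L) => 0/(0)/(0)   [L ::= 0]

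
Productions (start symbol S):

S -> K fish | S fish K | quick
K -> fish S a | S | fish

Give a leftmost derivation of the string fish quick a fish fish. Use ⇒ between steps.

S ⇒ K fish ⇒ S fish ⇒ K fish fish ⇒ fish S a fish fish ⇒ fish quick a fish fish

S ⇒ K fish   [S -> K fish]
K fish ⇒ S fish   [K -> S]
S fish ⇒ K fish fish   [S -> K fish]
K fish fish ⇒ fish S a fish fish   [K -> fish S a]
fish S a fish fish ⇒ fish quick a fish fish   [S -> quick]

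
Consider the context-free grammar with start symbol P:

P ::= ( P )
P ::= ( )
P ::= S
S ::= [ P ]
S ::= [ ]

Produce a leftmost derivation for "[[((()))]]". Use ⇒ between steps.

P ⇒ S   [P ::= S]
S ⇒ [P]   [S ::= [ P ]]
[P] ⇒ [S]   [P ::= S]
[S] ⇒ [[P]]   [S ::= [ P ]]
[[P]] ⇒ [[(P)]]   [P ::= ( P )]
[[(P)]] ⇒ [[((P))]]   [P ::= ( P )]
[[((P))]] ⇒ [[((()))]]   [P ::= ( )]

P ⇒ S ⇒ [P] ⇒ [S] ⇒ [[P]] ⇒ [[(P)]] ⇒ [[((P))]] ⇒ [[((()))]]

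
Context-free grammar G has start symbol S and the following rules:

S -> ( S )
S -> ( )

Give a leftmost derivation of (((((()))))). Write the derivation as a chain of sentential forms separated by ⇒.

S ⇒ (S)   [S -> ( S )]
(S) ⇒ ((S))   [S -> ( S )]
((S)) ⇒ (((S)))   [S -> ( S )]
(((S))) ⇒ ((((S))))   [S -> ( S )]
((((S)))) ⇒ (((((S)))))   [S -> ( S )]
(((((S))))) ⇒ (((((())))))   [S -> ( )]

S⇒(S)⇒((S))⇒(((S)))⇒((((S))))⇒(((((S)))))⇒(((((())))))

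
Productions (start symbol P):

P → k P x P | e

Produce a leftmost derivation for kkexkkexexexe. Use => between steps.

P=>kPxP=>kkPxPxP=>kkexPxP=>kkexkPxPxP=>kkexkkPxPxPxP=>kkexkkexPxPxP=>kkexkkexexPxP=>kkexkkexexexP=>kkexkkexexexe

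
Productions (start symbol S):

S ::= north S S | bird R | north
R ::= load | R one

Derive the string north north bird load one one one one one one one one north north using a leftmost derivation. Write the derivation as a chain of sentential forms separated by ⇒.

S ⇒ north S S ⇒ north north S S S ⇒ north north bird R S S ⇒ north north bird R one S S ⇒ north north bird R one one S S ⇒ north north bird R one one one S S ⇒ north north bird R one one one one S S ⇒ north north bird R one one one one one S S ⇒ north north bird R one one one one one one S S ⇒ north north bird R one one one one one one one S S ⇒ north north bird R one one one one one one one one S S ⇒ north north bird load one one one one one one one one S S ⇒ north north bird load one one one one one one one one north S ⇒ north north bird load one one one one one one one one north north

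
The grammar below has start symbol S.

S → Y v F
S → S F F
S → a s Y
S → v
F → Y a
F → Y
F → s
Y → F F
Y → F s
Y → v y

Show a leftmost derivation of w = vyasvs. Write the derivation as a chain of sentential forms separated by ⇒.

S⇒YvF⇒FFvF⇒YaFvF⇒vyaFvF⇒vyasvF⇒vyasvs

S ⇒ YvF   [S → Y v F]
YvF ⇒ FFvF   [Y → F F]
FFvF ⇒ YaFvF   [F → Y a]
YaFvF ⇒ vyaFvF   [Y → v y]
vyaFvF ⇒ vyasvF   [F → s]
vyasvF ⇒ vyasvs   [F → s]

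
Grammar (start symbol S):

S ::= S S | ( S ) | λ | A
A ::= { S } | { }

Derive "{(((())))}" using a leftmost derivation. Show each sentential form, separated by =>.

S => A   [S ::= A]
A => {S}   [A ::= { S }]
{S} => {(S)}   [S ::= ( S )]
{(S)} => {((S))}   [S ::= ( S )]
{((S))} => {(((S)))}   [S ::= ( S )]
{(((S)))} => {((((S))))}   [S ::= ( S )]
{((((S))))} => {(((())))}   [S ::= λ]

S => A => {S} => {(S)} => {((S))} => {(((S)))} => {((((S))))} => {(((())))}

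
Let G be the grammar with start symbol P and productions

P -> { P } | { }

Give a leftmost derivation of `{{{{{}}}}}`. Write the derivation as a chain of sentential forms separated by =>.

P=>{P}=>{{P}}=>{{{P}}}=>{{{{P}}}}=>{{{{{}}}}}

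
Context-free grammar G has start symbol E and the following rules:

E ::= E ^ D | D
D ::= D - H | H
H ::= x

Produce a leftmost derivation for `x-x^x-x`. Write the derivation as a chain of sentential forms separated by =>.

E => E^D => D^D => D-H^D => H-H^D => x-H^D => x-x^D => x-x^D-H => x-x^H-H => x-x^x-H => x-x^x-x

E => E^D   [E ::= E ^ D]
E^D => D^D   [E ::= D]
D^D => D-H^D   [D ::= D - H]
D-H^D => H-H^D   [D ::= H]
H-H^D => x-H^D   [H ::= x]
x-H^D => x-x^D   [H ::= x]
x-x^D => x-x^D-H   [D ::= D - H]
x-x^D-H => x-x^H-H   [D ::= H]
x-x^H-H => x-x^x-H   [H ::= x]
x-x^x-H => x-x^x-x   [H ::= x]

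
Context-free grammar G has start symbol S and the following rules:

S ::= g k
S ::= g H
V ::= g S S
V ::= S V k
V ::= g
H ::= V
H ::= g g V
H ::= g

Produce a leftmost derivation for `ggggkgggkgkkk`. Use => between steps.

S=>gH=>gggV=>gggSVk=>ggggkVk=>ggggkSVkk=>ggggkgHVkk=>ggggkgVVkk=>ggggkggVkk=>ggggkggSVkkk=>ggggkgggkVkkk=>ggggkgggkgkkk

S => gH   [S ::= g H]
gH => gggV   [H ::= g g V]
gggV => gggSVk   [V ::= S V k]
gggSVk => ggggkVk   [S ::= g k]
ggggkVk => ggggkSVkk   [V ::= S V k]
ggggkSVkk => ggggkgHVkk   [S ::= g H]
ggggkgHVkk => ggggkgVVkk   [H ::= V]
ggggkgVVkk => ggggkggVkk   [V ::= g]
ggggkggVkk => ggggkggSVkkk   [V ::= S V k]
ggggkggSVkkk => ggggkgggkVkkk   [S ::= g k]
ggggkgggkVkkk => ggggkgggkgkkk   [V ::= g]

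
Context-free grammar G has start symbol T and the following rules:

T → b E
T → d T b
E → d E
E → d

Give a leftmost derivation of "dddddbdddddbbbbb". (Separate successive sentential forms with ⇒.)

T ⇒ dTb   [T → d T b]
dTb ⇒ ddTbb   [T → d T b]
ddTbb ⇒ dddTbbb   [T → d T b]
dddTbbb ⇒ ddddTbbbb   [T → d T b]
ddddTbbbb ⇒ dddddTbbbbb   [T → d T b]
dddddTbbbbb ⇒ dddddbEbbbbb   [T → b E]
dddddbEbbbbb ⇒ dddddbdEbbbbb   [E → d E]
dddddbdEbbbbb ⇒ dddddbddEbbbbb   [E → d E]
dddddbddEbbbbb ⇒ dddddbdddEbbbbb   [E → d E]
dddddbdddEbbbbb ⇒ dddddbddddEbbbbb   [E → d E]
dddddbddddEbbbbb ⇒ dddddbdddddbbbbb   [E → d]

T⇒dTb⇒ddTbb⇒dddTbbb⇒ddddTbbbb⇒dddddTbbbbb⇒dddddbEbbbbb⇒dddddbdEbbbbb⇒dddddbddEbbbbb⇒dddddbdddEbbbbb⇒dddddbddddEbbbbb⇒dddddbdddddbbbbb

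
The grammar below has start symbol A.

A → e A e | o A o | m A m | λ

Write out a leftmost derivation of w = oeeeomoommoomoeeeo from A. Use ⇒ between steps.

A ⇒ oAo ⇒ oeAeo ⇒ oeeAeeo ⇒ oeeeAeeeo ⇒ oeeeoAoeeeo ⇒ oeeeomAmoeeeo ⇒ oeeeomoAomoeeeo ⇒ oeeeomooAoomoeeeo ⇒ oeeeomoomAmoomoeeeo ⇒ oeeeomoommoomoeeeo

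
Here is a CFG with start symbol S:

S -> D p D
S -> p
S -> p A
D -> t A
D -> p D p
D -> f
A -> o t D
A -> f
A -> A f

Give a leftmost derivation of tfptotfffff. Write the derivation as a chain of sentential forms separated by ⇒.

S⇒DpD⇒tApD⇒tfpD⇒tfptA⇒tfptAf⇒tfptAff⇒tfptAfff⇒tfptAffff⇒tfptotDffff⇒tfptotfffff

S ⇒ DpD   [S -> D p D]
DpD ⇒ tApD   [D -> t A]
tApD ⇒ tfpD   [A -> f]
tfpD ⇒ tfptA   [D -> t A]
tfptA ⇒ tfptAf   [A -> A f]
tfptAf ⇒ tfptAff   [A -> A f]
tfptAff ⇒ tfptAfff   [A -> A f]
tfptAfff ⇒ tfptAffff   [A -> A f]
tfptAffff ⇒ tfptotDffff   [A -> o t D]
tfptotDffff ⇒ tfptotfffff   [D -> f]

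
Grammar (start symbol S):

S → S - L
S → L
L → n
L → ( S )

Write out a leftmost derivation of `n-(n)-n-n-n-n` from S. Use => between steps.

S => S-L   [S → S - L]
S-L => S-L-L   [S → S - L]
S-L-L => S-L-L-L   [S → S - L]
S-L-L-L => S-L-L-L-L   [S → S - L]
S-L-L-L-L => S-L-L-L-L-L   [S → S - L]
S-L-L-L-L-L => L-L-L-L-L-L   [S → L]
L-L-L-L-L-L => n-L-L-L-L-L   [L → n]
n-L-L-L-L-L => n-(S)-L-L-L-L   [L → ( S )]
n-(S)-L-L-L-L => n-(L)-L-L-L-L   [S → L]
n-(L)-L-L-L-L => n-(n)-L-L-L-L   [L → n]
n-(n)-L-L-L-L => n-(n)-n-L-L-L   [L → n]
n-(n)-n-L-L-L => n-(n)-n-n-L-L   [L → n]
n-(n)-n-n-L-L => n-(n)-n-n-n-L   [L → n]
n-(n)-n-n-n-L => n-(n)-n-n-n-n   [L → n]

S => S-L => S-L-L => S-L-L-L => S-L-L-L-L => S-L-L-L-L-L => L-L-L-L-L-L => n-L-L-L-L-L => n-(S)-L-L-L-L => n-(L)-L-L-L-L => n-(n)-L-L-L-L => n-(n)-n-L-L-L => n-(n)-n-n-L-L => n-(n)-n-n-n-L => n-(n)-n-n-n-n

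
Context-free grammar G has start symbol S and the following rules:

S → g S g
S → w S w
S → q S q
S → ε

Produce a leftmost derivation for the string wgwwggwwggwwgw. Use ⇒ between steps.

S⇒wSw⇒wgSgw⇒wgwSwgw⇒wgwwSwwgw⇒wgwwgSgwwgw⇒wgwwggSggwwgw⇒wgwwggwSwggwwgw⇒wgwwggwwggwwgw

S ⇒ wSw   [S → w S w]
wSw ⇒ wgSgw   [S → g S g]
wgSgw ⇒ wgwSwgw   [S → w S w]
wgwSwgw ⇒ wgwwSwwgw   [S → w S w]
wgwwSwwgw ⇒ wgwwgSgwwgw   [S → g S g]
wgwwgSgwwgw ⇒ wgwwggSggwwgw   [S → g S g]
wgwwggSggwwgw ⇒ wgwwggwSwggwwgw   [S → w S w]
wgwwggwSwggwwgw ⇒ wgwwggwwggwwgw   [S → ε]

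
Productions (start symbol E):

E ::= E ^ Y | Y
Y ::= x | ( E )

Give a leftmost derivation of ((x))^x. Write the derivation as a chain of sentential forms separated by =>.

E => E^Y   [E ::= E ^ Y]
E^Y => Y^Y   [E ::= Y]
Y^Y => (E)^Y   [Y ::= ( E )]
(E)^Y => (Y)^Y   [E ::= Y]
(Y)^Y => ((E))^Y   [Y ::= ( E )]
((E))^Y => ((Y))^Y   [E ::= Y]
((Y))^Y => ((x))^Y   [Y ::= x]
((x))^Y => ((x))^x   [Y ::= x]

E => E^Y => Y^Y => (E)^Y => (Y)^Y => ((E))^Y => ((Y))^Y => ((x))^Y => ((x))^x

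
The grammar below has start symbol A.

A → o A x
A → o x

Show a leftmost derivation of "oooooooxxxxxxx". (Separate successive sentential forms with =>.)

A => oAx => ooAxx => oooAxxx => ooooAxxxx => oooooAxxxxx => ooooooAxxxxxx => oooooooxxxxxxx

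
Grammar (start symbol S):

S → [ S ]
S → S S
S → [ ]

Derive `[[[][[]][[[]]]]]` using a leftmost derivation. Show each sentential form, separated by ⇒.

S ⇒ [S]   [S → [ S ]]
[S] ⇒ [[S]]   [S → [ S ]]
[[S]] ⇒ [[SS]]   [S → S S]
[[SS]] ⇒ [[SSS]]   [S → S S]
[[SSS]] ⇒ [[[]SS]]   [S → [ ]]
[[[]SS]] ⇒ [[[][S]S]]   [S → [ S ]]
[[[][S]S]] ⇒ [[[][[]]S]]   [S → [ ]]
[[[][[]]S]] ⇒ [[[][[]][S]]]   [S → [ S ]]
[[[][[]][S]]] ⇒ [[[][[]][[S]]]]   [S → [ S ]]
[[[][[]][[S]]]] ⇒ [[[][[]][[[]]]]]   [S → [ ]]

S⇒[S]⇒[[S]]⇒[[SS]]⇒[[SSS]]⇒[[[]SS]]⇒[[[][S]S]]⇒[[[][[]]S]]⇒[[[][[]][S]]]⇒[[[][[]][[S]]]]⇒[[[][[]][[[]]]]]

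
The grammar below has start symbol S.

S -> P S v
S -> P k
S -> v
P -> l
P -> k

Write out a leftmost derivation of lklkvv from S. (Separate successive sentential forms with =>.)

S => PSv => lSv => lPSvv => lkSvv => lkPkvv => lklkvv

S => PSv   [S -> P S v]
PSv => lSv   [P -> l]
lSv => lPSvv   [S -> P S v]
lPSvv => lkSvv   [P -> k]
lkSvv => lkPkvv   [S -> P k]
lkPkvv => lklkvv   [P -> l]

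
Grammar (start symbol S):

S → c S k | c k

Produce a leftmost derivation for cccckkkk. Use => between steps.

S => cSk => ccSkk => cccSkkk => cccckkkk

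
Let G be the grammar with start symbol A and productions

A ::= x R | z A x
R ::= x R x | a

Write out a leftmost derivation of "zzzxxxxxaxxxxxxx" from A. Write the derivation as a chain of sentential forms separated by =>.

A => zAx   [A ::= z A x]
zAx => zzAxx   [A ::= z A x]
zzAxx => zzzAxxx   [A ::= z A x]
zzzAxxx => zzzxRxxx   [A ::= x R]
zzzxRxxx => zzzxxRxxxx   [R ::= x R x]
zzzxxRxxxx => zzzxxxRxxxxx   [R ::= x R x]
zzzxxxRxxxxx => zzzxxxxRxxxxxx   [R ::= x R x]
zzzxxxxRxxxxxx => zzzxxxxxRxxxxxxx   [R ::= x R x]
zzzxxxxxRxxxxxxx => zzzxxxxxaxxxxxxx   [R ::= a]

A => zAx => zzAxx => zzzAxxx => zzzxRxxx => zzzxxRxxxx => zzzxxxRxxxxx => zzzxxxxRxxxxxx => zzzxxxxxRxxxxxxx => zzzxxxxxaxxxxxxx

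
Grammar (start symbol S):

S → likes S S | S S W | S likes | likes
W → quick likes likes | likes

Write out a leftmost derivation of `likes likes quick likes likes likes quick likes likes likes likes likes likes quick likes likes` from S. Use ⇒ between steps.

S ⇒ S S W ⇒ S likes S W ⇒ S S W likes S W ⇒ S S W S W likes S W ⇒ S S W S W S W likes S W ⇒ likes S W S W S W likes S W ⇒ likes likes W S W S W likes S W ⇒ likes likes quick likes likes S W S W likes S W ⇒ likes likes quick likes likes likes W S W likes S W ⇒ likes likes quick likes likes likes quick likes likes S W likes S W ⇒ likes likes quick likes likes likes quick likes likes likes W likes S W ⇒ likes likes quick likes likes likes quick likes likes likes likes likes S W ⇒ likes likes quick likes likes likes quick likes likes likes likes likes likes W ⇒ likes likes quick likes likes likes quick likes likes likes likes likes likes quick likes likes

S ⇒ S S W   [S → S S W]
S S W ⇒ S likes S W   [S → S likes]
S likes S W ⇒ S S W likes S W   [S → S S W]
S S W likes S W ⇒ S S W S W likes S W   [S → S S W]
S S W S W likes S W ⇒ S S W S W S W likes S W   [S → S S W]
S S W S W S W likes S W ⇒ likes S W S W S W likes S W   [S → likes]
likes S W S W S W likes S W ⇒ likes likes W S W S W likes S W   [S → likes]
likes likes W S W S W likes S W ⇒ likes likes quick likes likes S W S W likes S W   [W → quick likes likes]
likes likes quick likes likes S W S W likes S W ⇒ likes likes quick likes likes likes W S W likes S W   [S → likes]
likes likes quick likes likes likes W S W likes S W ⇒ likes likes quick likes likes likes quick likes likes S W likes S W   [W → quick likes likes]
likes likes quick likes likes likes quick likes likes S W likes S W ⇒ likes likes quick likes likes likes quick likes likes likes W likes S W   [S → likes]
likes likes quick likes likes likes quick likes likes likes W likes S W ⇒ likes likes quick likes likes likes quick likes likes likes likes likes S W   [W → likes]
likes likes quick likes likes likes quick likes likes likes likes likes S W ⇒ likes likes quick likes likes likes quick likes likes likes likes likes likes W   [S → likes]
likes likes quick likes likes likes quick likes likes likes likes likes likes W ⇒ likes likes quick likes likes likes quick likes likes likes likes likes likes quick likes likes   [W → quick likes likes]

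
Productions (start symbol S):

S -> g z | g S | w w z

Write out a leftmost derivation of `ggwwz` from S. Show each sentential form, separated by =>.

S => gS   [S -> g S]
gS => ggS   [S -> g S]
ggS => ggwwz   [S -> w w z]

S => gS => ggS => ggwwz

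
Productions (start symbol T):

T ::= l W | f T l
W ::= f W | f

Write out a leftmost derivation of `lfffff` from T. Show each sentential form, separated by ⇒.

T ⇒ lW ⇒ lfW ⇒ lffW ⇒ lfffW ⇒ lffffW ⇒ lfffff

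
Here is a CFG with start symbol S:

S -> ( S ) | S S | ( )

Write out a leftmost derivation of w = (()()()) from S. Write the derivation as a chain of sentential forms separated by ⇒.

S ⇒ (S) ⇒ (SS) ⇒ (SSS) ⇒ (()SS) ⇒ (()()S) ⇒ (()()())

S ⇒ (S)   [S -> ( S )]
(S) ⇒ (SS)   [S -> S S]
(SS) ⇒ (SSS)   [S -> S S]
(SSS) ⇒ (()SS)   [S -> ( )]
(()SS) ⇒ (()()S)   [S -> ( )]
(()()S) ⇒ (()()())   [S -> ( )]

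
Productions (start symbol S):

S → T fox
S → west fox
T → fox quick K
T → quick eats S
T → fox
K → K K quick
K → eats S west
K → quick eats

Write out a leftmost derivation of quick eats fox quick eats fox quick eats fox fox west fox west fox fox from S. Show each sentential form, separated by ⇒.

S ⇒ T fox ⇒ quick eats S fox ⇒ quick eats T fox fox ⇒ quick eats fox quick K fox fox ⇒ quick eats fox quick eats S west fox fox ⇒ quick eats fox quick eats T fox west fox fox ⇒ quick eats fox quick eats fox quick K fox west fox fox ⇒ quick eats fox quick eats fox quick eats S west fox west fox fox ⇒ quick eats fox quick eats fox quick eats T fox west fox west fox fox ⇒ quick eats fox quick eats fox quick eats fox fox west fox west fox fox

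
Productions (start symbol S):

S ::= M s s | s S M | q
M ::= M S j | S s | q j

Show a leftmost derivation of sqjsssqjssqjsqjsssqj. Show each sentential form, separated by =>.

S => sSM   [S ::= s S M]
sSM => sMssM   [S ::= M s s]
sMssM => sqjssM   [M ::= q j]
sqjssM => sqjssMSj   [M ::= M S j]
sqjssMSj => sqjssSsSj   [M ::= S s]
sqjssSsSj => sqjssMsssSj   [S ::= M s s]
sqjssMsssSj => sqjssMSjsssSj   [M ::= M S j]
sqjssMSjsssSj => sqjssSsSjsssSj   [M ::= S s]
sqjssSsSjsssSj => sqjsssSMsSjsssSj   [S ::= s S M]
sqjsssSMsSjsssSj => sqjsssMssMsSjsssSj   [S ::= M s s]
sqjsssMssMsSjsssSj => sqjsssqjssMsSjsssSj   [M ::= q j]
sqjsssqjssMsSjsssSj => sqjsssqjssqjsSjsssSj   [M ::= q j]
sqjsssqjssqjsSjsssSj => sqjsssqjssqjsqjsssSj   [S ::= q]
sqjsssqjssqjsqjsssSj => sqjsssqjssqjsqjsssqj   [S ::= q]

S => sSM => sMssM => sqjssM => sqjssMSj => sqjssSsSj => sqjssMsssSj => sqjssMSjsssSj => sqjssSsSjsssSj => sqjsssSMsSjsssSj => sqjsssMssMsSjsssSj => sqjsssqjssMsSjsssSj => sqjsssqjssqjsSjsssSj => sqjsssqjssqjsqjsssSj => sqjsssqjssqjsqjsssqj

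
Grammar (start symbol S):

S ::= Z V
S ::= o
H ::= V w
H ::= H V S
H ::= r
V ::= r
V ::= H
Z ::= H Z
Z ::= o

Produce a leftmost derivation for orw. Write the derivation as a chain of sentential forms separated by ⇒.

S ⇒ ZV   [S ::= Z V]
ZV ⇒ oV   [Z ::= o]
oV ⇒ oH   [V ::= H]
oH ⇒ oVw   [H ::= V w]
oVw ⇒ oHw   [V ::= H]
oHw ⇒ orw   [H ::= r]

S ⇒ ZV ⇒ oV ⇒ oH ⇒ oVw ⇒ oHw ⇒ orw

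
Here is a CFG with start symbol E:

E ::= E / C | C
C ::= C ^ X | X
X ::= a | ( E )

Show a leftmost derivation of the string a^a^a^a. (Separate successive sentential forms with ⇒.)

E ⇒ C ⇒ C^X ⇒ C^X^X ⇒ C^X^X^X ⇒ X^X^X^X ⇒ a^X^X^X ⇒ a^a^X^X ⇒ a^a^a^X ⇒ a^a^a^a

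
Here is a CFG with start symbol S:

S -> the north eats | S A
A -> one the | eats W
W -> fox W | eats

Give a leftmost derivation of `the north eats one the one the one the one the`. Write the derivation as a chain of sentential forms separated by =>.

S => S A   [S -> S A]
S A => S A A   [S -> S A]
S A A => S A A A   [S -> S A]
S A A A => S A A A A   [S -> S A]
S A A A A => the north eats A A A A   [S -> the north eats]
the north eats A A A A => the north eats one the A A A   [A -> one the]
the north eats one the A A A => the north eats one the one the A A   [A -> one the]
the north eats one the one the A A => the north eats one the one the one the A   [A -> one the]
the north eats one the one the one the A => the north eats one the one the one the one the   [A -> one the]

S => S A => S A A => S A A A => S A A A A => the north eats A A A A => the north eats one the A A A => the north eats one the one the A A => the north eats one the one the one the A => the north eats one the one the one the one the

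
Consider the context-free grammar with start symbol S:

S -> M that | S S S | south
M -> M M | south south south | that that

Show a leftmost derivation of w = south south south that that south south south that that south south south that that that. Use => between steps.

S => M that => M M that => south south south M that => south south south M M that => south south south that that M that => south south south that that M M that => south south south that that M M M that => south south south that that south south south M M that => south south south that that south south south that that M that => south south south that that south south south that that M M that => south south south that that south south south that that south south south M that => south south south that that south south south that that south south south that that that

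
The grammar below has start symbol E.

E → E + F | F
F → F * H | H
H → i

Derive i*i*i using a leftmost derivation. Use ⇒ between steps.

E ⇒ F ⇒ F*H ⇒ F*H*H ⇒ H*H*H ⇒ i*H*H ⇒ i*i*H ⇒ i*i*i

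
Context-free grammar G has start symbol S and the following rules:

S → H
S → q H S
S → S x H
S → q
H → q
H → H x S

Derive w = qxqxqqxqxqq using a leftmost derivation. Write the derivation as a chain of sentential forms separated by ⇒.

S⇒H⇒HxS⇒HxSxS⇒qxSxS⇒qxqxS⇒qxqxqHS⇒qxqxqHxSS⇒qxqxqqxSS⇒qxqxqqxSxHS⇒qxqxqqxqxHS⇒qxqxqqxqxqS⇒qxqxqqxqxqq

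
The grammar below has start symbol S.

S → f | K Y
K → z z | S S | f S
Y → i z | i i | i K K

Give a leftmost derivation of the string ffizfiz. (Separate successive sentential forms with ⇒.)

S ⇒ KY ⇒ SSY ⇒ KYSY ⇒ SSYSY ⇒ fSYSY ⇒ ffYSY ⇒ ffizSY ⇒ ffizfY ⇒ ffizfiz

S ⇒ KY   [S → K Y]
KY ⇒ SSY   [K → S S]
SSY ⇒ KYSY   [S → K Y]
KYSY ⇒ SSYSY   [K → S S]
SSYSY ⇒ fSYSY   [S → f]
fSYSY ⇒ ffYSY   [S → f]
ffYSY ⇒ ffizSY   [Y → i z]
ffizSY ⇒ ffizfY   [S → f]
ffizfY ⇒ ffizfiz   [Y → i z]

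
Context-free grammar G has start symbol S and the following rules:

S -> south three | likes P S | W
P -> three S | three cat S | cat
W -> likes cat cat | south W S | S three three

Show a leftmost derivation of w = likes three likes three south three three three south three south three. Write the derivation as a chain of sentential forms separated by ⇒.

S ⇒ likes P S ⇒ likes three S S ⇒ likes three likes P S S ⇒ likes three likes three S S S ⇒ likes three likes three W S S ⇒ likes three likes three S three three S S ⇒ likes three likes three south three three three S S ⇒ likes three likes three south three three three south three S ⇒ likes three likes three south three three three south three south three

S ⇒ likes P S   [S -> likes P S]
likes P S ⇒ likes three S S   [P -> three S]
likes three S S ⇒ likes three likes P S S   [S -> likes P S]
likes three likes P S S ⇒ likes three likes three S S S   [P -> three S]
likes three likes three S S S ⇒ likes three likes three W S S   [S -> W]
likes three likes three W S S ⇒ likes three likes three S three three S S   [W -> S three three]
likes three likes three S three three S S ⇒ likes three likes three south three three three S S   [S -> south three]
likes three likes three south three three three S S ⇒ likes three likes three south three three three south three S   [S -> south three]
likes three likes three south three three three south three S ⇒ likes three likes three south three three three south three south three   [S -> south three]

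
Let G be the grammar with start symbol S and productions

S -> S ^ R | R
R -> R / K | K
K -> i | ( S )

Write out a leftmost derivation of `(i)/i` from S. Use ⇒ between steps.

S ⇒ R   [S -> R]
R ⇒ R/K   [R -> R / K]
R/K ⇒ K/K   [R -> K]
K/K ⇒ (S)/K   [K -> ( S )]
(S)/K ⇒ (R)/K   [S -> R]
(R)/K ⇒ (K)/K   [R -> K]
(K)/K ⇒ (i)/K   [K -> i]
(i)/K ⇒ (i)/i   [K -> i]

S ⇒ R ⇒ R/K ⇒ K/K ⇒ (S)/K ⇒ (R)/K ⇒ (K)/K ⇒ (i)/K ⇒ (i)/i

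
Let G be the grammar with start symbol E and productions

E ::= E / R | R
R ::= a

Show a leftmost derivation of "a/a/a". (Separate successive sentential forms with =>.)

E=>E/R=>E/R/R=>R/R/R=>a/R/R=>a/a/R=>a/a/a

E => E/R   [E ::= E / R]
E/R => E/R/R   [E ::= E / R]
E/R/R => R/R/R   [E ::= R]
R/R/R => a/R/R   [R ::= a]
a/R/R => a/a/R   [R ::= a]
a/a/R => a/a/a   [R ::= a]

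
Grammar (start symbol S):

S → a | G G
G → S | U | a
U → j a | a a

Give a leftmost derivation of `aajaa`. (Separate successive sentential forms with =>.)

S => GG => UG => aaG => aaS => aaGG => aaUG => aajaG => aajaa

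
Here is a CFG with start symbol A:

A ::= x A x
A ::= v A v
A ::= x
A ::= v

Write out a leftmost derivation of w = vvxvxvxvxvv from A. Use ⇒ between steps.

A ⇒ vAv ⇒ vvAvv ⇒ vvxAxvv ⇒ vvxvAvxvv ⇒ vvxvxAxvxvv ⇒ vvxvxvxvxvv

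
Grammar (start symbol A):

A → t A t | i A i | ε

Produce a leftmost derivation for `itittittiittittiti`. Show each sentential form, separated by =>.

A => iAi => itAti => itiAiti => ititAtiti => itittAttiti => itittiAittiti => itittitAtittiti => itittittAttittiti => itittittiAittittiti => itittittiittittiti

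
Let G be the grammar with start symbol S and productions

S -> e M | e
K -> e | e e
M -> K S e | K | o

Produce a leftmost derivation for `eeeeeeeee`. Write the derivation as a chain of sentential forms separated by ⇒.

S ⇒ eM ⇒ eKSe ⇒ eeeSe ⇒ eeeeMe ⇒ eeeeKSee ⇒ eeeeeeSee ⇒ eeeeeeeee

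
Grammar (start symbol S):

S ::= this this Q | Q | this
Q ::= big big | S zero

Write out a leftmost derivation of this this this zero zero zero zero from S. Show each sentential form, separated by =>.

S => Q   [S ::= Q]
Q => S zero   [Q ::= S zero]
S zero => Q zero   [S ::= Q]
Q zero => S zero zero   [Q ::= S zero]
S zero zero => this this Q zero zero   [S ::= this this Q]
this this Q zero zero => this this S zero zero zero   [Q ::= S zero]
this this S zero zero zero => this this Q zero zero zero   [S ::= Q]
this this Q zero zero zero => this this S zero zero zero zero   [Q ::= S zero]
this this S zero zero zero zero => this this this zero zero zero zero   [S ::= this]

S => Q => S zero => Q zero => S zero zero => this this Q zero zero => this this S zero zero zero => this this Q zero zero zero => this this S zero zero zero zero => this this this zero zero zero zero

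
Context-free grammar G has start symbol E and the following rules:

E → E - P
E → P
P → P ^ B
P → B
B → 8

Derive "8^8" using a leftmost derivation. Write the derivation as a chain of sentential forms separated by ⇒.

E ⇒ P ⇒ P^B ⇒ B^B ⇒ 8^B ⇒ 8^8

E ⇒ P   [E → P]
P ⇒ P^B   [P → P ^ B]
P^B ⇒ B^B   [P → B]
B^B ⇒ 8^B   [B → 8]
8^B ⇒ 8^8   [B → 8]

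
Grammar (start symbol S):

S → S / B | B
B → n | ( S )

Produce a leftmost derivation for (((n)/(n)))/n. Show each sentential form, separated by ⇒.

S⇒S/B⇒B/B⇒(S)/B⇒(B)/B⇒((S))/B⇒((S/B))/B⇒((B/B))/B⇒(((S)/B))/B⇒(((B)/B))/B⇒(((n)/B))/B⇒(((n)/(S)))/B⇒(((n)/(B)))/B⇒(((n)/(n)))/B⇒(((n)/(n)))/n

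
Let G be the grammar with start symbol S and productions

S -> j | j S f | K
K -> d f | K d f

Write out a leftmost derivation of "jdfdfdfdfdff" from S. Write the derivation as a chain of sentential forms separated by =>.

S=>jSf=>jKf=>jKdff=>jKdfdff=>jKdfdfdff=>jKdfdfdfdff=>jdfdfdfdfdff

S => jSf   [S -> j S f]
jSf => jKf   [S -> K]
jKf => jKdff   [K -> K d f]
jKdff => jKdfdff   [K -> K d f]
jKdfdff => jKdfdfdff   [K -> K d f]
jKdfdfdff => jKdfdfdfdff   [K -> K d f]
jKdfdfdfdff => jdfdfdfdfdff   [K -> d f]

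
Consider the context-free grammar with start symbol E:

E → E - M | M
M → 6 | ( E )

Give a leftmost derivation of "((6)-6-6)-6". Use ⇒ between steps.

E⇒E-M⇒M-M⇒(E)-M⇒(E-M)-M⇒(E-M-M)-M⇒(M-M-M)-M⇒((E)-M-M)-M⇒((M)-M-M)-M⇒((6)-M-M)-M⇒((6)-6-M)-M⇒((6)-6-6)-M⇒((6)-6-6)-6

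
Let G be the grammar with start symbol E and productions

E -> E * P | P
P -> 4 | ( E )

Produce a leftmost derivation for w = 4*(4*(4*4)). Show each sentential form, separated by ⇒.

E⇒E*P⇒P*P⇒4*P⇒4*(E)⇒4*(E*P)⇒4*(P*P)⇒4*(4*P)⇒4*(4*(E))⇒4*(4*(E*P))⇒4*(4*(P*P))⇒4*(4*(4*P))⇒4*(4*(4*4))

E ⇒ E*P   [E -> E * P]
E*P ⇒ P*P   [E -> P]
P*P ⇒ 4*P   [P -> 4]
4*P ⇒ 4*(E)   [P -> ( E )]
4*(E) ⇒ 4*(E*P)   [E -> E * P]
4*(E*P) ⇒ 4*(P*P)   [E -> P]
4*(P*P) ⇒ 4*(4*P)   [P -> 4]
4*(4*P) ⇒ 4*(4*(E))   [P -> ( E )]
4*(4*(E)) ⇒ 4*(4*(E*P))   [E -> E * P]
4*(4*(E*P)) ⇒ 4*(4*(P*P))   [E -> P]
4*(4*(P*P)) ⇒ 4*(4*(4*P))   [P -> 4]
4*(4*(4*P)) ⇒ 4*(4*(4*4))   [P -> 4]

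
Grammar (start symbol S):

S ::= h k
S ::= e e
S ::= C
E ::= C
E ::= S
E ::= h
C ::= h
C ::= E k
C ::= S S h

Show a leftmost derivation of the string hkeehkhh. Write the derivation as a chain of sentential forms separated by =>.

S=>C=>SSh=>hkSh=>hkCh=>hkSShh=>hkeeShh=>hkeehkhh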